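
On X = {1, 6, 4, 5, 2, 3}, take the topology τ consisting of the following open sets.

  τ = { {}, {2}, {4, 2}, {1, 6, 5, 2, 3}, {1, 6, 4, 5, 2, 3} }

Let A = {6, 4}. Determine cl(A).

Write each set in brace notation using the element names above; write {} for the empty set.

{1, 6, 4, 5, 3}

X∖A={1, 5, 2, 3}, int(X∖A)={2}, hence cl(A)={1, 6, 4, 5, 3}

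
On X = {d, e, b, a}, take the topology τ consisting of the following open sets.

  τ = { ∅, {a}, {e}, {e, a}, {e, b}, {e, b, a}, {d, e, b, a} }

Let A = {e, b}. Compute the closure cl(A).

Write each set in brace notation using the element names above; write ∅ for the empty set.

{d, e, b}

complement {d, a}; its interior {a}; cl(A) = X∖{a} = {d, e, b}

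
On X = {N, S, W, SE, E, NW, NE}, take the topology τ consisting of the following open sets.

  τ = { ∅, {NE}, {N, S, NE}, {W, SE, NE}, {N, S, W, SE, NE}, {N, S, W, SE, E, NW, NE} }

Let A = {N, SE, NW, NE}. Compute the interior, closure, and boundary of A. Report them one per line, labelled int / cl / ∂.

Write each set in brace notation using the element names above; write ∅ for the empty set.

open subsets of A: ∅, {NE}; so int(A) = {NE}
closure: X∖int(X∖A) = X∖∅ = {N, S, W, SE, E, NW, NE}
∂A = {N, S, W, SE, E, NW, NE} minus {NE} = {N, S, W, SE, E, NW}

int(A) = {NE}
cl(A)  = {N, S, W, SE, E, NW, NE}
∂A     = {N, S, W, SE, E, NW}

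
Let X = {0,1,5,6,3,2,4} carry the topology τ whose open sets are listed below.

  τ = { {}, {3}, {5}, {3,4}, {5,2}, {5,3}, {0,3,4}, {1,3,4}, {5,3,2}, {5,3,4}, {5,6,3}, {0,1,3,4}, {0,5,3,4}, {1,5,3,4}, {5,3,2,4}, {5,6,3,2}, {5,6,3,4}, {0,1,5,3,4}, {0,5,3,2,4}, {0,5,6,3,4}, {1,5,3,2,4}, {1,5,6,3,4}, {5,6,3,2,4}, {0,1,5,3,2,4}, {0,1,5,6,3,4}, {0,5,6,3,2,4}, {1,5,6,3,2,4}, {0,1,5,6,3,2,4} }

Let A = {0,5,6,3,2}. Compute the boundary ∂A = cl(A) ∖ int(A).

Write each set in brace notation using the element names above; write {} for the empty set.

{0,1,4}

interior: largest open inside A is {5,6,3,2} (from {}, {5}, {3}, {5,3}, {5,2}, {5,3,2}, {5,6,3}, {5,6,3,2})
cl via duality: int({1,4}) = {}, so X∖{} = {0,1,5,6,3,2,4}
cl∖int = {0,1,4}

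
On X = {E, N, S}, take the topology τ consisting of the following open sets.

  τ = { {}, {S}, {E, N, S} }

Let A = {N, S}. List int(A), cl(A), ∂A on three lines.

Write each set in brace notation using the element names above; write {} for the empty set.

interior: largest open inside A is {S} (from {}, {S})
cl via duality: int({E}) = {}, so X∖{} = {E, N, S}
cl∖int = {E, N}

int(A) = {S}
cl(A)  = {E, N, S}
∂A     = {E, N}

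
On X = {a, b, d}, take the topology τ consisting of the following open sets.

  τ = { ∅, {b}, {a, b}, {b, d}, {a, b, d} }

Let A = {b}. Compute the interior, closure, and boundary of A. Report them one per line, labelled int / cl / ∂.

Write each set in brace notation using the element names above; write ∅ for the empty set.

open subsets of A: ∅, {b}; so int(A) = {b}
closure: X∖int(X∖A) = X∖∅ = {a, b, d}
∂A = {a, b, d} minus {b} = {a, d}

int(A) = {b}
cl(A)  = {a, b, d}
∂A     = {a, d}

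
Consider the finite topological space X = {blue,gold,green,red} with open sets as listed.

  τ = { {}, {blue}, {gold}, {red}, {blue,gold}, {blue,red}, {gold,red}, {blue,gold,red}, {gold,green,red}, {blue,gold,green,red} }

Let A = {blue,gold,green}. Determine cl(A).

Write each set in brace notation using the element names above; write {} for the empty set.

cl via duality: int({red}) = {red}, so X∖{red} = {blue,gold,green}

{blue,gold,green}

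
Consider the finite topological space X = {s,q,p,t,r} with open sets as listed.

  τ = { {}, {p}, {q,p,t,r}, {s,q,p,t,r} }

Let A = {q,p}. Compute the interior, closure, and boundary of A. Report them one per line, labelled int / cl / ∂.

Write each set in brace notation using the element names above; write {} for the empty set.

U open, U⊆A: {}, {p}. int(A) = ⋃ = {p}
X∖A={s,t,r}, int(X∖A)={}, hence cl(A)={s,q,p,t,r}
∂A: remove int from cl → {s,q,t,r}

int(A) = {p}
cl(A)  = {s,q,p,t,r}
∂A     = {s,q,t,r}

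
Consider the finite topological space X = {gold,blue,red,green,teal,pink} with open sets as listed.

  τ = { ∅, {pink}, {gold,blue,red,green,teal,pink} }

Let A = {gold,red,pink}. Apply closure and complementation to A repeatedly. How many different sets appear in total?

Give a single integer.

6

cl via duality: int({blue,green,teal}) = ∅, so X∖∅ = {gold,blue,red,green,teal,pink}
Write k for closure, c for complement:
  1. A     = {gold,red,pink}
  2. kA    = {gold,blue,red,green,teal,pink}
  3. cA    = {blue,green,teal}
  4. ckA   = ∅
  5. kcA   = {gold,blue,red,green,teal}
  6. ckcA  = {pink}
applying k or c yields no new set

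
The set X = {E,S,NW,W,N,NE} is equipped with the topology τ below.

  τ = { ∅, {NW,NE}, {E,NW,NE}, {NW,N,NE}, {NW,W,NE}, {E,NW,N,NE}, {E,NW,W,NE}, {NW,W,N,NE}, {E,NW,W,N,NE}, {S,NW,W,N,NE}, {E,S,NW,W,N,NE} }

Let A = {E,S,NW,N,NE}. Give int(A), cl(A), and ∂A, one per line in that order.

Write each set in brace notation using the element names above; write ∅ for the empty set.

opens ⊆ A: ∅, {NW,NE}, {E,NW,NE}, {NW,N,NE}, {E,NW,N,NE}; union → int = {E,NW,N,NE}
complement {W}; its interior ∅; cl(A) = X∖∅ = {E,S,NW,W,N,NE}
boundary = {E,S,NW,W,N,NE} ∖ {E,NW,N,NE} = {S,W}

int(A) = {E,NW,N,NE}
cl(A)  = {E,S,NW,W,N,NE}
∂A     = {S,W}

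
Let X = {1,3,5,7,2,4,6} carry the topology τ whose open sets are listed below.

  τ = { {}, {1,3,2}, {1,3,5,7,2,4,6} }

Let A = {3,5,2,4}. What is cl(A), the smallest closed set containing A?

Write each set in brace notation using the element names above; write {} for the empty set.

complement {1,7,6}; its interior {}; cl(A) = X∖{} = {1,3,5,7,2,4,6}

{1,3,5,7,2,4,6}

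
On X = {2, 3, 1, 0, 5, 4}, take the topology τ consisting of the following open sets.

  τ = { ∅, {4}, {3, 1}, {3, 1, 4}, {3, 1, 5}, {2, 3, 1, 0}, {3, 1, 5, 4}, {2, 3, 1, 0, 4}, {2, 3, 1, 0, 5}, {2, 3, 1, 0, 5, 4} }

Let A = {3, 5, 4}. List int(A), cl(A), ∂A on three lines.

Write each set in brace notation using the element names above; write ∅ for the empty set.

int(A) = {4}
cl(A)  = {2, 3, 1, 0, 5, 4}
∂A     = {2, 3, 1, 0, 5}

interior: largest open inside A is {4} (from ∅, {4})
cl via duality: int({2, 1, 0}) = ∅, so X∖∅ = {2, 3, 1, 0, 5, 4}
cl∖int = {2, 3, 1, 0, 5}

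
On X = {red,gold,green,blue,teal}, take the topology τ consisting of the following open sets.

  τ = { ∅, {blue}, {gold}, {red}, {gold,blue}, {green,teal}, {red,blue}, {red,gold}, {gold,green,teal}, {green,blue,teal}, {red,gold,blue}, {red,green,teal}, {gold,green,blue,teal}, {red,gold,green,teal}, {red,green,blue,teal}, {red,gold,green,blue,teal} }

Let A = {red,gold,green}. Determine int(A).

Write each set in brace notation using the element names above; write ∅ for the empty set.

{red,gold}

opens ⊆ A: ∅, {gold}, {red}, {red,gold}; union → int = {red,gold}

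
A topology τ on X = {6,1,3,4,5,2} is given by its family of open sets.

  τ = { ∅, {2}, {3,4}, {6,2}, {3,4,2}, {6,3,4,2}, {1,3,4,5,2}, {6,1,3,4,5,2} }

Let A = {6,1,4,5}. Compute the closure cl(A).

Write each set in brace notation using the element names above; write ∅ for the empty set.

{6,1,3,4,5}

X∖A={3,2}, int(X∖A)={2}, hence cl(A)={6,1,3,4,5}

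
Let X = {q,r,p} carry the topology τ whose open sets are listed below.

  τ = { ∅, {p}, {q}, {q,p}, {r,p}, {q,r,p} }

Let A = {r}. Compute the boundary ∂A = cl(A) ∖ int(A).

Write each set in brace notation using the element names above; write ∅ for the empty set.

open subsets of A: ∅; so int(A) = ∅
closure: X∖int(X∖A) = X∖{q,p} = {r}
∂A = {r} minus ∅ = {r}

{r}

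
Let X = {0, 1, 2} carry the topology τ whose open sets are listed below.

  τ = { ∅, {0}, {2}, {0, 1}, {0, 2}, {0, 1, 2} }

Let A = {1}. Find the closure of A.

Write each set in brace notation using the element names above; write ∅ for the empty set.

complement {0, 2}; its interior {0, 2}; cl(A) = X∖{0, 2} = {1}

{1}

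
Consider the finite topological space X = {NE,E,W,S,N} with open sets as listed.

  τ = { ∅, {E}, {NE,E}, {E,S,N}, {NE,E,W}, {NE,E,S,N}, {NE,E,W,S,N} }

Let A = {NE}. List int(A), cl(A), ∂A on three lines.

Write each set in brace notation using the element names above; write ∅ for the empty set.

int(A) = ∅
cl(A)  = {NE,W}
∂A     = {NE,W}

opens ⊆ A: ∅; union → int = ∅
complement {E,W,S,N}; its interior {E,S,N}; cl(A) = X∖{E,S,N} = {NE,W}
boundary = {NE,W} ∖ ∅ = {NE,W}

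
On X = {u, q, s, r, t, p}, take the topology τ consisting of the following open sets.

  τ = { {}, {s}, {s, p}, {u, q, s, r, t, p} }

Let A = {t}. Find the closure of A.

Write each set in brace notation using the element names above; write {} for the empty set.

{u, q, r, t}

cl via duality: int({u, q, s, r, p}) = {s, p}, so X∖{s, p} = {u, q, r, t}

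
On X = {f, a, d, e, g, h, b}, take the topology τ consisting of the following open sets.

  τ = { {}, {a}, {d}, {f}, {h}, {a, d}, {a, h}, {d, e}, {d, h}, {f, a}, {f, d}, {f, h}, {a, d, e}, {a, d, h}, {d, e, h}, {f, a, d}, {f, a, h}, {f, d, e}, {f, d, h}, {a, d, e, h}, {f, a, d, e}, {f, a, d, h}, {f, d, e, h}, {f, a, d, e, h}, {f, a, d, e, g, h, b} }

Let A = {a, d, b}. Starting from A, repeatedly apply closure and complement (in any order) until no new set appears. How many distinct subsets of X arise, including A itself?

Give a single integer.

8

X∖A={f, e, g, h}, int(X∖A)={f, h}, hence cl(A)={a, d, e, g, b}
Orbit (k=closure, c=complement):
  1. A     = {a, d, b}
  2. kA    = {a, d, e, g, b}
  3. cA    = {f, e, g, h}
  4. ckA   = {f, h}
  5. kcA   = {f, e, g, h, b}
  6. kckA  = {f, g, h, b}
  7. ckcA  = {a, d}
  8. ckckA = {a, d, e}
(closed under both — stop)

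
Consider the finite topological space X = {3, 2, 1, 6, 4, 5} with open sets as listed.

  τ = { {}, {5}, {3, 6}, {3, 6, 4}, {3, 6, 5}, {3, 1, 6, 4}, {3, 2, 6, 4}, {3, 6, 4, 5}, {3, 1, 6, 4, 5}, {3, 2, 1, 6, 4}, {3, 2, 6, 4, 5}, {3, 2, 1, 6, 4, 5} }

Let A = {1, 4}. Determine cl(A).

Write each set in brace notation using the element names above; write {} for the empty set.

{2, 1, 4}

cl via duality: int({3, 2, 6, 5}) = {3, 6, 5}, so X∖{3, 6, 5} = {2, 1, 4}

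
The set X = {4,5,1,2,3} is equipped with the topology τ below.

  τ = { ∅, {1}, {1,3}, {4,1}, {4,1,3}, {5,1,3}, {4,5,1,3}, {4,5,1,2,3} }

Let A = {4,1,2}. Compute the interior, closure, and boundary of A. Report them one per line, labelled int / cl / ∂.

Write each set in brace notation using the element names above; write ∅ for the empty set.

interior: largest open inside A is {4,1} (from ∅, {1}, {4,1})
cl via duality: int({5,3}) = ∅, so X∖∅ = {4,5,1,2,3}
cl∖int = {5,2,3}

int(A) = {4,1}
cl(A)  = {4,5,1,2,3}
∂A     = {5,2,3}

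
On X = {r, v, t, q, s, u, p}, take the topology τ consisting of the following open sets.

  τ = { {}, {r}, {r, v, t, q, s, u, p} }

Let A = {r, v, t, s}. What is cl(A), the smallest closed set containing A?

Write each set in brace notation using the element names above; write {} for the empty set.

closure: X∖int(X∖A) = X∖{} = {r, v, t, q, s, u, p}

{r, v, t, q, s, u, p}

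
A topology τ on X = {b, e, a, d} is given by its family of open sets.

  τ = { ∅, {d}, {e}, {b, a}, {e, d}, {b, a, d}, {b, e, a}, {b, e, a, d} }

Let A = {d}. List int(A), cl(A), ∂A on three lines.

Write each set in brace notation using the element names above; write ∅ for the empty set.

opens ⊆ A: ∅, {d}; union → int = {d}
complement {b, e, a}; its interior {b, e, a}; cl(A) = X∖{b, e, a} = {d}
boundary = {d} ∖ {d} = ∅

int(A) = {d}
cl(A)  = {d}
∂A     = ∅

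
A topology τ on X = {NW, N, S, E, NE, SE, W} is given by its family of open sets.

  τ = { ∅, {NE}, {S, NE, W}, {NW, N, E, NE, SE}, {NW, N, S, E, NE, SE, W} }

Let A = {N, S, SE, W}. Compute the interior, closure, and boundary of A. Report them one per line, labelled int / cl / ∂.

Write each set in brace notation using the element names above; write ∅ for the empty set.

int(A) = ∅
cl(A)  = {NW, N, S, E, SE, W}
∂A     = {NW, N, S, E, SE, W}

interior: largest open inside A is ∅ (from ∅)
cl via duality: int({NW, E, NE}) = {NE}, so X∖{NE} = {NW, N, S, E, SE, W}
cl∖int = {NW, N, S, E, SE, W}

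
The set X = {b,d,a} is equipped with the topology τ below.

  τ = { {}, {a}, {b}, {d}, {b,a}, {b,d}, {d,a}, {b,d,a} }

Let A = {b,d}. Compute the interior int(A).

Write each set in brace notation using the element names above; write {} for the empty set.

{b,d}

U open, U⊆A: {}, {b}, {d}, {b,d}. int(A) = ⋃ = {b,d}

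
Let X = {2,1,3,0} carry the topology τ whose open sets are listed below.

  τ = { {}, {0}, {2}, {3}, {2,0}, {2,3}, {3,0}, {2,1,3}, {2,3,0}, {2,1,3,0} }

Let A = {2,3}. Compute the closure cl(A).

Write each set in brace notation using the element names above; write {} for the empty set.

{2,1,3}

closure: X∖int(X∖A) = X∖{0} = {2,1,3}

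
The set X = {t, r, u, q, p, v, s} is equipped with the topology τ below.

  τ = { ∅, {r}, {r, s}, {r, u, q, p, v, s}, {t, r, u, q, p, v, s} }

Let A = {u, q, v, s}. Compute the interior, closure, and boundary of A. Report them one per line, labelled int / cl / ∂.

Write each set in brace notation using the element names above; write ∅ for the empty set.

int(A) = ∅
cl(A)  = {t, u, q, p, v, s}
∂A     = {t, u, q, p, v, s}

open subsets of A: ∅; so int(A) = ∅
closure: X∖int(X∖A) = X∖{r} = {t, u, q, p, v, s}
∂A = {t, u, q, p, v, s} minus ∅ = {t, u, q, p, v, s}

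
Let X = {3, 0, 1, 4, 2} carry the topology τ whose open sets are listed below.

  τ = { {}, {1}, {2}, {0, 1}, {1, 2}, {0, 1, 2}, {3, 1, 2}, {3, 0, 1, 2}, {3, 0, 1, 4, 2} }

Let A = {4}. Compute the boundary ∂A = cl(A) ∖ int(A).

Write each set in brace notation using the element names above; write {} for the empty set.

U open, U⊆A: {}. int(A) = ⋃ = {}
X∖A={3, 0, 1, 2}, int(X∖A)={3, 0, 1, 2}, hence cl(A)={4}
∂A: remove int from cl → {4}

{4}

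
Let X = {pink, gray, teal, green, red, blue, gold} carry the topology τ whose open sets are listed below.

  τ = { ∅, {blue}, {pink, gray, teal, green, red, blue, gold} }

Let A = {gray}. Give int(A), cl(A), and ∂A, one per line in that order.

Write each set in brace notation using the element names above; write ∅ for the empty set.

int(A) = ∅
cl(A)  = {pink, gray, teal, green, red, gold}
∂A     = {pink, gray, teal, green, red, gold}

interior: largest open inside A is ∅ (from ∅)
cl via duality: int({pink, teal, green, red, blue, gold}) = {blue}, so X∖{blue} = {pink, gray, teal, green, red, gold}
cl∖int = {pink, gray, teal, green, red, gold}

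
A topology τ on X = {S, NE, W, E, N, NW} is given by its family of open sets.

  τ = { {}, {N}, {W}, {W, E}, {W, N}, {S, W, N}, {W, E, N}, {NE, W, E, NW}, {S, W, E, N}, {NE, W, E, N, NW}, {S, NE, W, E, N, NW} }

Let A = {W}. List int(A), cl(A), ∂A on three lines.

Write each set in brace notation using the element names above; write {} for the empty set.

int(A) = {W}
cl(A)  = {S, NE, W, E, NW}
∂A     = {S, NE, E, NW}

interior: largest open inside A is {W} (from {}, {W})
cl via duality: int({S, NE, E, N, NW}) = {N}, so X∖{N} = {S, NE, W, E, NW}
cl∖int = {S, NE, E, NW}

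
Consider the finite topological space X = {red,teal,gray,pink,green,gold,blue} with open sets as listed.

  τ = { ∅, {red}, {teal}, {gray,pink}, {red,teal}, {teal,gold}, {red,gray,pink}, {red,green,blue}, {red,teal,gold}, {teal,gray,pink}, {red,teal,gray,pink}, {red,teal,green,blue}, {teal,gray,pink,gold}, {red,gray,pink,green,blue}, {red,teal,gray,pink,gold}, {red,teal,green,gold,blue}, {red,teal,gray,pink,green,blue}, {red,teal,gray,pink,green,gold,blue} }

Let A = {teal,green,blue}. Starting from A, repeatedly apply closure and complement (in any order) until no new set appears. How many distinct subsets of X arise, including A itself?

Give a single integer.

X∖A={red,gray,pink,gold}, int(X∖A)={red,gray,pink}, hence cl(A)={teal,green,gold,blue}
Orbit (k=closure, c=complement):
  1. A     = {teal,green,blue}
  2. kA    = {teal,green,gold,blue}
  3. cA    = {red,gray,pink,gold}
  4. ckA   = {red,gray,pink}
  5. kcA   = {red,gray,pink,green,gold,blue}
  6. kckA  = {red,gray,pink,green,blue}
  7. ckcA  = {teal}
  8. ckckA = {teal,gold}
(closed under both — stop)

8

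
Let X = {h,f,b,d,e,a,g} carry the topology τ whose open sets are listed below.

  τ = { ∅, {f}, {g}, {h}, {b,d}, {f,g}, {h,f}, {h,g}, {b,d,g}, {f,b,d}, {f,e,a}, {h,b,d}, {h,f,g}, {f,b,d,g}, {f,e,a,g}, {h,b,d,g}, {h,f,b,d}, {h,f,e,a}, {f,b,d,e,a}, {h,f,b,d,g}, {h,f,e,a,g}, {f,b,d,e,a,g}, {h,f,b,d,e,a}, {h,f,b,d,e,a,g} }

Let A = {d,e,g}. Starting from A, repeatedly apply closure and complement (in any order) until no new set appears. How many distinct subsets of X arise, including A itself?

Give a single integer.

cl via duality: int({h,f,b,a}) = {h,f}, so X∖{h,f} = {b,d,e,a,g}
Write k for closure, c for complement:
  1. A     = {d,e,g}
  2. kA    = {b,d,e,a,g}
  3. cA    = {h,f,b,a}
  4. ckA   = {h,f}
  5. kcA   = {h,f,b,d,e,a}
  6. kckA  = {h,f,e,a}
  7. ckcA  = {g}
  8. ckckA = {b,d,g}
applying k or c yields no new set

8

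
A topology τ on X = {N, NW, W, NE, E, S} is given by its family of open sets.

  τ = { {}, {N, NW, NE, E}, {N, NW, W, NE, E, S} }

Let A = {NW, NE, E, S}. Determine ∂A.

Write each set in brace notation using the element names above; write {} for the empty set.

{N, NW, W, NE, E, S}

interior: largest open inside A is {} (from {})
cl via duality: int({N, W}) = {}, so X∖{} = {N, NW, W, NE, E, S}
cl∖int = {N, NW, W, NE, E, S}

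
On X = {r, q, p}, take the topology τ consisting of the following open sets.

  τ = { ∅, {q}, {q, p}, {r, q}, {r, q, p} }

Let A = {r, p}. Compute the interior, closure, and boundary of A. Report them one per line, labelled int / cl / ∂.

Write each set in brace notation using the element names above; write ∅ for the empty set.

int(A) = ∅
cl(A)  = {r, p}
∂A     = {r, p}

opens ⊆ A: ∅; union → int = ∅
complement {q}; its interior {q}; cl(A) = X∖{q} = {r, p}
boundary = {r, p} ∖ ∅ = {r, p}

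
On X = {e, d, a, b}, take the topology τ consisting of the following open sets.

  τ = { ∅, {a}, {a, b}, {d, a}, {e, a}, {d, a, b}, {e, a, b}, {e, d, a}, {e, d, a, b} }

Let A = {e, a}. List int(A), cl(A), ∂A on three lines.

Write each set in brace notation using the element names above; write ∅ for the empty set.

int(A) = {e, a}
cl(A)  = {e, d, a, b}
∂A     = {d, b}

interior: largest open inside A is {e, a} (from ∅, {a}, {e, a})
cl via duality: int({d, b}) = ∅, so X∖∅ = {e, d, a, b}
cl∖int = {d, b}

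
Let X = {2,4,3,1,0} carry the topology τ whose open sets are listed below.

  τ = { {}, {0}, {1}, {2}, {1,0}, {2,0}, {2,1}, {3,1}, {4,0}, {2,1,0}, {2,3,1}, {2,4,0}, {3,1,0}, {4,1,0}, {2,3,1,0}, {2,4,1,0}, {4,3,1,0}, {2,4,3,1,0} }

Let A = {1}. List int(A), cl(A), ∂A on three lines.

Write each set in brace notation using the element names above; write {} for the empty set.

interior: largest open inside A is {1} (from {}, {1})
cl via duality: int({2,4,3,0}) = {2,4,0}, so X∖{2,4,0} = {3,1}
cl∖int = {3}

int(A) = {1}
cl(A)  = {3,1}
∂A     = {3}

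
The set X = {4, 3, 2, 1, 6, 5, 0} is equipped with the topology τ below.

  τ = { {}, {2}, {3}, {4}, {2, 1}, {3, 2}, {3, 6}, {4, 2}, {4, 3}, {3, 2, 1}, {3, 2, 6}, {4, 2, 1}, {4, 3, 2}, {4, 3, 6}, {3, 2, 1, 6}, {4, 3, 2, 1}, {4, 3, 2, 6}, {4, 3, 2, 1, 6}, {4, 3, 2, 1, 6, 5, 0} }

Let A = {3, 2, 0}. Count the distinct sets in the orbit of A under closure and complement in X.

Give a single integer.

8

X∖A={4, 1, 6, 5}, int(X∖A)={4}, hence cl(A)={3, 2, 1, 6, 5, 0}
Orbit (k=closure, c=complement):
  1. A     = {3, 2, 0}
  2. kA    = {3, 2, 1, 6, 5, 0}
  3. cA    = {4, 1, 6, 5}
  4. ckA   = {4}
  5. kcA   = {4, 1, 6, 5, 0}
  6. kckA  = {4, 5, 0}
  7. ckcA  = {3, 2}
  8. ckckA = {3, 2, 1, 6}
(closed under both — stop)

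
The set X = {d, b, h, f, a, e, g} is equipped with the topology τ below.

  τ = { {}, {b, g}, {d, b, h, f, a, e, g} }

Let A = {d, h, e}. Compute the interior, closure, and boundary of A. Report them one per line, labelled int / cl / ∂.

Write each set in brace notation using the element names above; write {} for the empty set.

opens ⊆ A: {}; union → int = {}
complement {b, f, a, g}; its interior {b, g}; cl(A) = X∖{b, g} = {d, h, f, a, e}
boundary = {d, h, f, a, e} ∖ {} = {d, h, f, a, e}

int(A) = {}
cl(A)  = {d, h, f, a, e}
∂A     = {d, h, f, a, e}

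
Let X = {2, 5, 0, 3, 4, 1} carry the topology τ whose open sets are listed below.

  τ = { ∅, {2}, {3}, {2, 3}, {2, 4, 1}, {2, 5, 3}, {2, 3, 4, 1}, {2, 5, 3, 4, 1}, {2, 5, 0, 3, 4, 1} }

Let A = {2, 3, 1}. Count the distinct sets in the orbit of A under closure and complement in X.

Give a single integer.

closure: X∖int(X∖A) = X∖∅ = {2, 5, 0, 3, 4, 1}
Let k=closure and c=complement:
  1. A     = {2, 3, 1}
  2. kA    = {2, 5, 0, 3, 4, 1}
  3. cA    = {5, 0, 4}
  4. ckA   = ∅
  5. kcA   = {5, 0, 4, 1}
  6. ckcA  = {2, 3}
— saturated at 6

6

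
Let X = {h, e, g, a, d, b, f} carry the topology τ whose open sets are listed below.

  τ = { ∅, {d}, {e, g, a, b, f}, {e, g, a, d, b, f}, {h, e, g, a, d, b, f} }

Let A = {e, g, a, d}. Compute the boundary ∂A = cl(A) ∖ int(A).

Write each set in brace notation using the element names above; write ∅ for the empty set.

{h, e, g, a, b, f}

U open, U⊆A: ∅, {d}. int(A) = ⋃ = {d}
X∖A={h, b, f}, int(X∖A)=∅, hence cl(A)={h, e, g, a, d, b, f}
∂A: remove int from cl → {h, e, g, a, b, f}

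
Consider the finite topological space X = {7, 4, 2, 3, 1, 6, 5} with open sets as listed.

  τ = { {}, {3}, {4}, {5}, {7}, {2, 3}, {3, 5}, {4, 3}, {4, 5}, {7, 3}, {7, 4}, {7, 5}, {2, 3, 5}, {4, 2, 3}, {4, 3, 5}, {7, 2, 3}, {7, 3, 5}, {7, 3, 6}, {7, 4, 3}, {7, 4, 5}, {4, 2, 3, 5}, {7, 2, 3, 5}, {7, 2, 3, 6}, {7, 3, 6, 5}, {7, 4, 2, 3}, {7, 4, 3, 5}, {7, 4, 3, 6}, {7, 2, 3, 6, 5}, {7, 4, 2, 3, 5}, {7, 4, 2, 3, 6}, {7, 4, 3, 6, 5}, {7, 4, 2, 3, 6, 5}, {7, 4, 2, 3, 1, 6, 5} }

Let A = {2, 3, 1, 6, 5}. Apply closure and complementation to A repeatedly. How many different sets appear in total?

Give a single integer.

4

cl via duality: int({7, 4}) = {7, 4}, so X∖{7, 4} = {2, 3, 1, 6, 5}
Write k for closure, c for complement:
  1. A     = {2, 3, 1, 6, 5}
  2. cA    = {7, 4}
  3. kcA   = {7, 4, 1, 6}
  4. ckcA  = {2, 3, 5}
applying k or c yields no new set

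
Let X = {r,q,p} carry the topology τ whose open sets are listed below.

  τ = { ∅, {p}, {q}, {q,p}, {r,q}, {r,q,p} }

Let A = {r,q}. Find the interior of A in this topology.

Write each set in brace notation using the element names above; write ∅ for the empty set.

{r,q}

U open, U⊆A: ∅, {q}, {r,q}. int(A) = ⋃ = {r,q}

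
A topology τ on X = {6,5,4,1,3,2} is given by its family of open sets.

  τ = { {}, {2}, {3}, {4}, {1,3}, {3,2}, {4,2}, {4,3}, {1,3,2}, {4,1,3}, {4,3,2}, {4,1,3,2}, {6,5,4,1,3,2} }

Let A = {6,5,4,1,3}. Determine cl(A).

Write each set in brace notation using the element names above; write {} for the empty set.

X∖A={2}, int(X∖A)={2}, hence cl(A)={6,5,4,1,3}

{6,5,4,1,3}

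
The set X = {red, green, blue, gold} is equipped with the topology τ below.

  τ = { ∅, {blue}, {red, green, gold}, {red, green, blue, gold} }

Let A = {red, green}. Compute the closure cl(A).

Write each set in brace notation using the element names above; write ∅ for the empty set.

{red, green, gold}

closure: X∖int(X∖A) = X∖{blue} = {red, green, gold}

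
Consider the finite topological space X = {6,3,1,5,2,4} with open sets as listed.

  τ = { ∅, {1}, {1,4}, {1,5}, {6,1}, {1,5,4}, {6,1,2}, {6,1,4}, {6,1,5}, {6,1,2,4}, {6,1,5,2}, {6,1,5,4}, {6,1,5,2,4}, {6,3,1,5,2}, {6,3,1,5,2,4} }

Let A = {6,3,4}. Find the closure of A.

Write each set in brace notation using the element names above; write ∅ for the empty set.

X∖A={1,5,2}, int(X∖A)={1,5}, hence cl(A)={6,3,2,4}

{6,3,2,4}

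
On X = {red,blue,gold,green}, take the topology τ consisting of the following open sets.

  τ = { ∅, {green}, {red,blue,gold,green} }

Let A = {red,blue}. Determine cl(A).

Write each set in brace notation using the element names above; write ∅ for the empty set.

cl via duality: int({gold,green}) = {green}, so X∖{green} = {red,blue,gold}

{red,blue,gold}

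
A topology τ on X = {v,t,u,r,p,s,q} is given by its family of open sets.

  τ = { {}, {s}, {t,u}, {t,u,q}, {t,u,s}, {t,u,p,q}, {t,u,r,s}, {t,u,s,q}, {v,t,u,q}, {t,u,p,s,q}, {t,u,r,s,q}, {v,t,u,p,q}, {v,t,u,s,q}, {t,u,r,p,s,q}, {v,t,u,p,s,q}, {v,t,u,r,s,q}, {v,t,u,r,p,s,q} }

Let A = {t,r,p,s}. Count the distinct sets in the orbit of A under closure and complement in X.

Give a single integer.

complement {v,u,q}; its interior {}; cl(A) = X∖{} = {v,t,u,r,p,s,q}
With k = closure, c = complement:
  1. A     = {t,r,p,s}
  2. kA    = {v,t,u,r,p,s,q}
  3. cA    = {v,u,q}
  4. ckA   = {}
  5. kcA   = {v,t,u,r,p,q}
  6. ckcA  = {s}
  7. kckcA = {r,s}
  8. ckckcA = {v,t,u,p,q}
k, c of each give nothing new

8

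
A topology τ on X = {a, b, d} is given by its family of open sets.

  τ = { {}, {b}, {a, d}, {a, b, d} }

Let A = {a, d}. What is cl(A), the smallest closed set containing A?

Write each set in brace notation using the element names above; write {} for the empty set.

cl via duality: int({b}) = {b}, so X∖{b} = {a, d}

{a, d}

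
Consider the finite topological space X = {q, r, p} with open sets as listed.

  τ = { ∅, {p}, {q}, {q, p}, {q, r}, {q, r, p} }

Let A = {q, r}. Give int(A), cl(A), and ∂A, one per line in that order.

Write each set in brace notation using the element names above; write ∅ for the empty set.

int(A) = {q, r}
cl(A)  = {q, r}
∂A     = ∅

open subsets of A: ∅, {q}, {q, r}; so int(A) = {q, r}
closure: X∖int(X∖A) = X∖{p} = {q, r}
∂A = {q, r} minus {q, r} = ∅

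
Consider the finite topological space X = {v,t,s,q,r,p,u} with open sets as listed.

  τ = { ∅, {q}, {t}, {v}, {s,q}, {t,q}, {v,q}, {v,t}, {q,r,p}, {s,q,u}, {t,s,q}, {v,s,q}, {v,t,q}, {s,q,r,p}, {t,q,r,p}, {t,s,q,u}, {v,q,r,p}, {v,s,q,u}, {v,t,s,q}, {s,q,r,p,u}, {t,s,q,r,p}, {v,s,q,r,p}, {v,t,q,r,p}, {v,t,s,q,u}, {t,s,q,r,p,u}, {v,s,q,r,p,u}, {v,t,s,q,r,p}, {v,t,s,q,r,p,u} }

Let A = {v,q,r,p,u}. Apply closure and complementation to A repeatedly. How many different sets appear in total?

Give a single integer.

X∖A={t,s}, int(X∖A)={t}, hence cl(A)={v,s,q,r,p,u}
Orbit (k=closure, c=complement):
  1. A     = {v,q,r,p,u}
  2. kA    = {v,s,q,r,p,u}
  3. cA    = {t,s}
  4. ckA   = {t}
  5. kcA   = {t,s,u}
  6. ckcA  = {v,q,r,p}
(closed under both — stop)

6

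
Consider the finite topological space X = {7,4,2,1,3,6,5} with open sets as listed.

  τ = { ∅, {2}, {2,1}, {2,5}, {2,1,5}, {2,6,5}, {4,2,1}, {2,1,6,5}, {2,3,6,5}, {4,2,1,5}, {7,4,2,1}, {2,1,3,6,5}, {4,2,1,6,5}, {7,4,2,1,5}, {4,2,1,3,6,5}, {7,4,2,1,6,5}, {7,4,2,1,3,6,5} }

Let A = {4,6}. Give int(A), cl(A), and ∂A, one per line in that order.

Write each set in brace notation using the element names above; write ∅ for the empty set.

U open, U⊆A: ∅. int(A) = ⋃ = ∅
X∖A={7,2,1,3,5}, int(X∖A)={2,1,5}, hence cl(A)={7,4,3,6}
∂A: remove int from cl → {7,4,3,6}

int(A) = ∅
cl(A)  = {7,4,3,6}
∂A     = {7,4,3,6}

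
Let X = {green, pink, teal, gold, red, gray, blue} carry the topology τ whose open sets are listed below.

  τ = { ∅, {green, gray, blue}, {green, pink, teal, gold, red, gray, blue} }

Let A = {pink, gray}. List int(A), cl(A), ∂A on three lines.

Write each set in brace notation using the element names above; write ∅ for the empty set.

int(A) = ∅
cl(A)  = {green, pink, teal, gold, red, gray, blue}
∂A     = {green, pink, teal, gold, red, gray, blue}

opens ⊆ A: ∅; union → int = ∅
complement {green, teal, gold, red, blue}; its interior ∅; cl(A) = X∖∅ = {green, pink, teal, gold, red, gray, blue}
boundary = {green, pink, teal, gold, red, gray, blue} ∖ ∅ = {green, pink, teal, gold, red, gray, blue}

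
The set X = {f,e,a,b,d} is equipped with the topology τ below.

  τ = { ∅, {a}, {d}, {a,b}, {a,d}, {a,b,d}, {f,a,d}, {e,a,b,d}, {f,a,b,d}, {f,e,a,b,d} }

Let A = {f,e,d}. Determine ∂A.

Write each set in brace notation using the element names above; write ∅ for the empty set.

interior: largest open inside A is {d} (from ∅, {d})
cl via duality: int({a,b}) = {a,b}, so X∖{a,b} = {f,e,d}
cl∖int = {f,e}

{f,e}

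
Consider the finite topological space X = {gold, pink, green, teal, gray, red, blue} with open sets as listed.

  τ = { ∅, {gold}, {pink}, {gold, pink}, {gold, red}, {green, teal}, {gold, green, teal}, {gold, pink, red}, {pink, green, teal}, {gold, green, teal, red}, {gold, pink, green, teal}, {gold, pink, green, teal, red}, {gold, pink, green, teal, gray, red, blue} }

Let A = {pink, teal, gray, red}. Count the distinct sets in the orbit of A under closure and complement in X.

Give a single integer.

X∖A={gold, green, blue}, int(X∖A)={gold}, hence cl(A)={pink, green, teal, gray, red, blue}
Orbit (k=closure, c=complement):
  1. A     = {pink, teal, gray, red}
  2. kA    = {pink, green, teal, gray, red, blue}
  3. cA    = {gold, green, blue}
  4. ckA   = {gold}
  5. kcA   = {gold, green, teal, gray, red, blue}
  6. kckA  = {gold, gray, red, blue}
  7. ckcA  = {pink}
  8. ckckA = {pink, green, teal}
  9. kckcA = {pink, gray, blue}
  10. kckckA = {pink, green, teal, gray, blue}
  11. ckckcA = {gold, green, teal, red}
  12. ckckckA = {gold, red}
(closed under both — stop)

12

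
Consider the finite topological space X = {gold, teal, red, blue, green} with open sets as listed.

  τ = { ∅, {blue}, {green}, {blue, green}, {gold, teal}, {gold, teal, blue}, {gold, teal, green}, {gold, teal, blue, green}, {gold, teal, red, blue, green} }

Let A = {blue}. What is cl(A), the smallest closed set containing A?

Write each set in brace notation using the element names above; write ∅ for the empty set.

closure: X∖int(X∖A) = X∖{gold, teal, green} = {red, blue}

{red, blue}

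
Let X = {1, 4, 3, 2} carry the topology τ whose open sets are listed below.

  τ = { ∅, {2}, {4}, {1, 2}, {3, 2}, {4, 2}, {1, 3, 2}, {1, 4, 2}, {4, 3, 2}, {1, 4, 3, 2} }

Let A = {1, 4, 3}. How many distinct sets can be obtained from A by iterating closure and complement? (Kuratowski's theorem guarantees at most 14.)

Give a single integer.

complement {2}; its interior {2}; cl(A) = X∖{2} = {1, 4, 3}
With k = closure, c = complement:
  1. A     = {1, 4, 3}
  2. cA    = {2}
  3. kcA   = {1, 3, 2}
  4. ckcA  = {4}
k, c of each give nothing new

4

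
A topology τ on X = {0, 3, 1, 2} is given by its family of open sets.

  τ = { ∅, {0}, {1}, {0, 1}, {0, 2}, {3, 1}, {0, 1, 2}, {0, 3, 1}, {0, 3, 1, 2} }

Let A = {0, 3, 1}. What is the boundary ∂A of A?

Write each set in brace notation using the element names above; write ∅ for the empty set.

{2}

open subsets of A: ∅, {0}, {1}, {3, 1}, {0, 1}, {0, 3, 1}; so int(A) = {0, 3, 1}
closure: X∖int(X∖A) = X∖∅ = {0, 3, 1, 2}
∂A = {0, 3, 1, 2} minus {0, 3, 1} = {2}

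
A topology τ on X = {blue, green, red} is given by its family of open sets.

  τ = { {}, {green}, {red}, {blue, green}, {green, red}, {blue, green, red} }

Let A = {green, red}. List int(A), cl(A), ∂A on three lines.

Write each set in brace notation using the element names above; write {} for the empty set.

int(A) = {green, red}
cl(A)  = {blue, green, red}
∂A     = {blue}

U open, U⊆A: {}, {red}, {green}, {green, red}. int(A) = ⋃ = {green, red}
X∖A={blue}, int(X∖A)={}, hence cl(A)={blue, green, red}
∂A: remove int from cl → {blue}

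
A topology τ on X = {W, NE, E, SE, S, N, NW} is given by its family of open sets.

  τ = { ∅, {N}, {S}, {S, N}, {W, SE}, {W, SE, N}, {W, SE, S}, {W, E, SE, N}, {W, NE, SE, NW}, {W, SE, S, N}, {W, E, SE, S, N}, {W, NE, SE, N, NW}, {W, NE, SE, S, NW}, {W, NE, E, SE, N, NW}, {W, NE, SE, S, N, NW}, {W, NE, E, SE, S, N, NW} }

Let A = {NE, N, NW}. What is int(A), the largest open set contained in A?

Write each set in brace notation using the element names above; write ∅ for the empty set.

{N}

U open, U⊆A: ∅, {N}. int(A) = ⋃ = {N}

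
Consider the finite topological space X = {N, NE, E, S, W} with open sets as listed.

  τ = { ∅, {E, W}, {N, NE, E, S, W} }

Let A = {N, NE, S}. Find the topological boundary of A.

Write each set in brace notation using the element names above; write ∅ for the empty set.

{N, NE, S}

interior: largest open inside A is ∅ (from ∅)
cl via duality: int({E, W}) = {E, W}, so X∖{E, W} = {N, NE, S}
cl∖int = {N, NE, S}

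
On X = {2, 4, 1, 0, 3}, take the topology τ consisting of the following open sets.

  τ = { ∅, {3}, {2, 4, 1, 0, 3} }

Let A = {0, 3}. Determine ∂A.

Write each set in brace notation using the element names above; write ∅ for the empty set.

{2, 4, 1, 0}

U open, U⊆A: ∅, {3}. int(A) = ⋃ = {3}
X∖A={2, 4, 1}, int(X∖A)=∅, hence cl(A)={2, 4, 1, 0, 3}
∂A: remove int from cl → {2, 4, 1, 0}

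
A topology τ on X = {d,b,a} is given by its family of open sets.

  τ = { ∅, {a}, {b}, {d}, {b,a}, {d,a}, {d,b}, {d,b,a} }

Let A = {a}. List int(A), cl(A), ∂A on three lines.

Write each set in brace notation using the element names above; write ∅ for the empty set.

U open, U⊆A: ∅, {a}. int(A) = ⋃ = {a}
X∖A={d,b}, int(X∖A)={d,b}, hence cl(A)={a}
∂A: remove int from cl → ∅

int(A) = {a}
cl(A)  = {a}
∂A     = ∅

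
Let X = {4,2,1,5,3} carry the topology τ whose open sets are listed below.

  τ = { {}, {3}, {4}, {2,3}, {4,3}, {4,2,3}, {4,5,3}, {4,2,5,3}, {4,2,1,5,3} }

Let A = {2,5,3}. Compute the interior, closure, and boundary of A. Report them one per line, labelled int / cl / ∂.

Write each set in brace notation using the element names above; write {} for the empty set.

open subsets of A: {}, {3}, {2,3}; so int(A) = {2,3}
closure: X∖int(X∖A) = X∖{4} = {2,1,5,3}
∂A = {2,1,5,3} minus {2,3} = {1,5}

int(A) = {2,3}
cl(A)  = {2,1,5,3}
∂A     = {1,5}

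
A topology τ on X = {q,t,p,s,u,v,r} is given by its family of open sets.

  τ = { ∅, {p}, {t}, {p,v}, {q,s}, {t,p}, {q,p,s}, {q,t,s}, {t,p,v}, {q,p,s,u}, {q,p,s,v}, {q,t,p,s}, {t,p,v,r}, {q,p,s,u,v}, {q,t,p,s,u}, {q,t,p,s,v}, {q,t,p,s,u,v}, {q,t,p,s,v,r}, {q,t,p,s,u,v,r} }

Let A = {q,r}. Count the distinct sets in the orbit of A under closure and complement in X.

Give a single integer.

10

X∖A={t,p,s,u,v}, int(X∖A)={t,p,v}, hence cl(A)={q,s,u,r}
Orbit (k=closure, c=complement):
  1. A     = {q,r}
  2. kA    = {q,s,u,r}
  3. cA    = {t,p,s,u,v}
  4. ckA   = {t,p,v}
  5. kcA   = {q,t,p,s,u,v,r}
  6. kckA  = {t,p,u,v,r}
  7. ckcA  = ∅
  8. ckckA = {q,s}
  9. kckckA = {q,s,u}
  10. ckckckA = {t,p,v,r}
(closed under both — stop)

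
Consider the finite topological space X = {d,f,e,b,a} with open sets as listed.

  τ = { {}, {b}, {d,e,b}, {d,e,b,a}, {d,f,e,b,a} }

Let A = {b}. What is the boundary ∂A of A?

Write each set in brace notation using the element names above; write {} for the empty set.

U open, U⊆A: {}, {b}. int(A) = ⋃ = {b}
X∖A={d,f,e,a}, int(X∖A)={}, hence cl(A)={d,f,e,b,a}
∂A: remove int from cl → {d,f,e,a}

{d,f,e,a}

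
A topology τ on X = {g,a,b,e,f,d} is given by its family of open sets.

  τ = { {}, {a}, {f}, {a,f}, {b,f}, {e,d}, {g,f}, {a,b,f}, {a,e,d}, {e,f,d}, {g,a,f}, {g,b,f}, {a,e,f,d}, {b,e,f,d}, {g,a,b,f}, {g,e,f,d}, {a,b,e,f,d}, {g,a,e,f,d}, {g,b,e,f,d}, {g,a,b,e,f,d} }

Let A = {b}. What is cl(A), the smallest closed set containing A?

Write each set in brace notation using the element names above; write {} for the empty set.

closure: X∖int(X∖A) = X∖{g,a,e,f,d} = {b}

{b}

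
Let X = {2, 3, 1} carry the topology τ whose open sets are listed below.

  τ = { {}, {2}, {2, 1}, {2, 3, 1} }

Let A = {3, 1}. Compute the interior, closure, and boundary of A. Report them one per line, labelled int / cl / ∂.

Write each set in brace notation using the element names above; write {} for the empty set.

int(A) = {}
cl(A)  = {3, 1}
∂A     = {3, 1}

open subsets of A: {}; so int(A) = {}
closure: X∖int(X∖A) = X∖{2} = {3, 1}
∂A = {3, 1} minus {} = {3, 1}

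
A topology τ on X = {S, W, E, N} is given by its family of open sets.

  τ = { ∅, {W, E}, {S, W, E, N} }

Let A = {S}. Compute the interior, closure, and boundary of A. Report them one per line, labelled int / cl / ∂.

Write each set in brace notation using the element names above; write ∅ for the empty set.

int(A) = ∅
cl(A)  = {S, N}
∂A     = {S, N}

U open, U⊆A: ∅. int(A) = ⋃ = ∅
X∖A={W, E, N}, int(X∖A)={W, E}, hence cl(A)={S, N}
∂A: remove int from cl → {S, N}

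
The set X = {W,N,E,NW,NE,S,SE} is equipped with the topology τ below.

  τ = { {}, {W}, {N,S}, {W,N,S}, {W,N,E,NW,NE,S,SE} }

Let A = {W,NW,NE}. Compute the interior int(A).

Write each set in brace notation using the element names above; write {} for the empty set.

{W}

interior: largest open inside A is {W} (from {}, {W})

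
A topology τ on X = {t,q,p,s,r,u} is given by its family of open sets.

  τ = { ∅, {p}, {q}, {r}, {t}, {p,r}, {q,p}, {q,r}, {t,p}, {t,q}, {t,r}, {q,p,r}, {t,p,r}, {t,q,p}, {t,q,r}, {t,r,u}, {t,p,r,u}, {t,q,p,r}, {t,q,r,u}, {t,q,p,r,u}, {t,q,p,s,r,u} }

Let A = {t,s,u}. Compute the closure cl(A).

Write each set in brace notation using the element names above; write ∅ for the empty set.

cl via duality: int({q,p,r}) = {q,p,r}, so X∖{q,p,r} = {t,s,u}

{t,s,u}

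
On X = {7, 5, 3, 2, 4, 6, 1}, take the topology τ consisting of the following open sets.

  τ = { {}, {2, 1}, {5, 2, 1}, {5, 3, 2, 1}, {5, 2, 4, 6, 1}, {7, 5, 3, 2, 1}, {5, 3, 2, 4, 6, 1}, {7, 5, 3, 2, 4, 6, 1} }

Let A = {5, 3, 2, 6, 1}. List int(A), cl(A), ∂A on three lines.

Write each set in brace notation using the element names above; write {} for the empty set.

int(A) = {5, 3, 2, 1}
cl(A)  = {7, 5, 3, 2, 4, 6, 1}
∂A     = {7, 4, 6}

opens ⊆ A: {}, {2, 1}, {5, 2, 1}, {5, 3, 2, 1}; union → int = {5, 3, 2, 1}
complement {7, 4}; its interior {}; cl(A) = X∖{} = {7, 5, 3, 2, 4, 6, 1}
boundary = {7, 5, 3, 2, 4, 6, 1} ∖ {5, 3, 2, 1} = {7, 4, 6}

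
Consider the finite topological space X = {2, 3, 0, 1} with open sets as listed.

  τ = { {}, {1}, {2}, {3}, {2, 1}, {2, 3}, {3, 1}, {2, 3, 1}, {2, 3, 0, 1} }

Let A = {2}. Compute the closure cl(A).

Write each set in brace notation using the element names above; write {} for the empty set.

{2, 0}

cl via duality: int({3, 0, 1}) = {3, 1}, so X∖{3, 1} = {2, 0}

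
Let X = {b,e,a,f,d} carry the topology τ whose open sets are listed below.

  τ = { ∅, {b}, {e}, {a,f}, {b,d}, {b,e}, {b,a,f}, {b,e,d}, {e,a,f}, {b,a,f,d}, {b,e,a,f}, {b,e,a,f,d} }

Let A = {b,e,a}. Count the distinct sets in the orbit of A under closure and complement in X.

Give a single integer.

8

X∖A={f,d}, int(X∖A)=∅, hence cl(A)={b,e,a,f,d}
Orbit (k=closure, c=complement):
  1. A     = {b,e,a}
  2. kA    = {b,e,a,f,d}
  3. cA    = {f,d}
  4. ckA   = ∅
  5. kcA   = {a,f,d}
  6. ckcA  = {b,e}
  7. kckcA = {b,e,d}
  8. ckckcA = {a,f}
(closed under both — stop)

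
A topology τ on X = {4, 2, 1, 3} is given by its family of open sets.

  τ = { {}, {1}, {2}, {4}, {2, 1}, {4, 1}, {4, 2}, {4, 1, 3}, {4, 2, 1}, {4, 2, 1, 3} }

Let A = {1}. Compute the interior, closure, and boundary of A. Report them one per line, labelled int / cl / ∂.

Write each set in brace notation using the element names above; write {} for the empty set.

open subsets of A: {}, {1}; so int(A) = {1}
closure: X∖int(X∖A) = X∖{4, 2} = {1, 3}
∂A = {1, 3} minus {1} = {3}

int(A) = {1}
cl(A)  = {1, 3}
∂A     = {3}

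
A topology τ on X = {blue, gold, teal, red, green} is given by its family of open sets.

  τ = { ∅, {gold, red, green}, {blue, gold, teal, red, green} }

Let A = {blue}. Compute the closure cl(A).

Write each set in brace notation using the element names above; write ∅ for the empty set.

closure: X∖int(X∖A) = X∖{gold, red, green} = {blue, teal}

{blue, teal}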